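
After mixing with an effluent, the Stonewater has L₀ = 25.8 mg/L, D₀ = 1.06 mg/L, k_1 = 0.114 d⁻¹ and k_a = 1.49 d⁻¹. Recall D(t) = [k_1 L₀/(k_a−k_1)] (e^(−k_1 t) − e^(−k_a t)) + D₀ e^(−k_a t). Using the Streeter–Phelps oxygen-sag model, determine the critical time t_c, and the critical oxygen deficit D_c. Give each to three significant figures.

With k_a/k_1 = 13.07 and 1 − D₀(k_a−k_1)/(k_1 L₀) = 0.5041,
t_c = ln(13.07 × 0.5041) / (1.49 − 0.114) = ln(6.589) / 1.376 = 1.885/1.376 = 1.370 d.
D_c = (k_1/k_a) L₀ e^(−k_1 t_c) = (0.114/1.49) × 25.8 × e^(−0.114×1.370) = 0.07651 × 25.8 × 0.8554 = 1.689 mg/L.

t_c ≈ 1.37 d; D_c ≈ 1.69 mg/L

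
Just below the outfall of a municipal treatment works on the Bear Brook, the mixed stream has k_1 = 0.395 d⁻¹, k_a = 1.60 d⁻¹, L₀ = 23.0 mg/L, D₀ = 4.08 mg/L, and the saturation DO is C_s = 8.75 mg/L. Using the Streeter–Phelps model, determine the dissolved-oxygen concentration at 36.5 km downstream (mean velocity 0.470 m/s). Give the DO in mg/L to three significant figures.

DO ≈ 4.28 mg/L

Travel time t = x/v = 36.5 km / (0.470 m/s) = 36500 m / 0.470 m/s = 77660 s = 0.8988 d.
k_1 L₀/(k_a−k_1) = 0.395×23.0/(1.60−0.395) = 9.085/1.205 = 7.539 mg/L.
e^(−k_1 t) = e^(−0.395×0.8988) = 0.7011; e^(−k_a t) = e^(−1.60×0.8988) = 0.2374.
D = 7.539 × (0.7011 − 0.2374) + 4.08 × 0.2374 = 3.497 + 0.9685 = 4.465 mg/L.
DO = C_s − D = 8.75 − 4.465 = 4.285 mg/L.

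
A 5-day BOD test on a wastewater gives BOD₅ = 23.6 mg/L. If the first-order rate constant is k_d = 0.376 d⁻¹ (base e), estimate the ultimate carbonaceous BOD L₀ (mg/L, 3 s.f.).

L₀ ≈ 27.8 mg/L

BOD₅ = L₀(1 − e^(−5k_d)) ⇒ L₀ = BOD₅ / (1 − e^(−5×0.376))
= 23.6 / (1 − 0.1526) = 23.6 / 0.8474 = 27.85 mg/L.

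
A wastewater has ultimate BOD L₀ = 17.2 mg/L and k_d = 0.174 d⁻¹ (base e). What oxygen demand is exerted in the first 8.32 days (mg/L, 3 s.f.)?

y ≈ 13.2 mg/L

y_t = L₀(1 − e^(−k_d t)) = 17.2 × (1 − e^(−0.174×8.32))
= 17.2 × (1 − 0.2351) = 17.2 × 0.7649 = 13.16 mg/L.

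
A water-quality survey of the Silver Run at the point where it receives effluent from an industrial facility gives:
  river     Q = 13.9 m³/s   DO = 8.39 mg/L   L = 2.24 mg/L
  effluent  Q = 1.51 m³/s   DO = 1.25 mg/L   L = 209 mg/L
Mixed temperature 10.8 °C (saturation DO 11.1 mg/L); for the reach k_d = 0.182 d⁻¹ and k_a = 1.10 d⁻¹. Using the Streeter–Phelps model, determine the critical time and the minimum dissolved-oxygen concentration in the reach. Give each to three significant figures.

t_c ≈ 0.385 d; minimum DO ≈ 7.63 mg/L

Mixed DO = (13.9×8.39 + 1.51×1.25)/(13.9+1.51) = 118.5/15.41 = 7.690 mg/L.
Mixed L₀ = (13.9×2.24 + 1.51×209)/(15.41) = 346.7/15.41 = 22.50 mg/L.
Initial deficit D₀ = C_s − DO₀ = 11.1 − 7.690 = 3.410 mg/L.
t_c = (1/0.9180) ln[(1.10/0.182)(1 − 3.410×0.9180/(0.182×22.50))] = 1.089 × ln(1.424) = 0.3852 d.
D_c = (0.182/1.10) × 22.50 × e^(−0.182×0.3852) = 0.1655 × 22.50 × 0.9323 = 3.471 mg/L.
Minimum DO = 11.1 − 3.471 = 7.629 mg/L.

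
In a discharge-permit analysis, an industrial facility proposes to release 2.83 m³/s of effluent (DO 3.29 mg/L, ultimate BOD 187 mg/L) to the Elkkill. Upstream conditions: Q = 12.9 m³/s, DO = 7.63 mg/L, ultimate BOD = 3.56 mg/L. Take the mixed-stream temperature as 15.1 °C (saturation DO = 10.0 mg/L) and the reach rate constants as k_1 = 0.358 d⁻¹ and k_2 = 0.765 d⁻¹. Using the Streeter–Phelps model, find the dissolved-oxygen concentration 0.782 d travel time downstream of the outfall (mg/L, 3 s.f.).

Mixed DO = (12.9×7.63 + 2.83×3.29)/(12.9+2.83) = 107.7/15.73 = 6.849 mg/L.
Mixed L₀ = (12.9×3.56 + 2.83×187)/(15.73) = 575.1/15.73 = 36.56 mg/L.
Initial deficit D₀ = C_s − DO₀ = 10.0 − 6.849 = 3.151 mg/L.
D(0.782) = [0.358×36.56/(0.765−0.358)](e^(−0.358×0.782) − e^(−0.765×0.782)) + 3.151 e^(−0.765×0.782)
= 32.16 × (0.7558 − 0.5498) + 3.151 × 0.5498 = 8.358 mg/L.
DO = 10.0 − 8.358 = 1.642 mg/L.

DO ≈ 1.64 mg/L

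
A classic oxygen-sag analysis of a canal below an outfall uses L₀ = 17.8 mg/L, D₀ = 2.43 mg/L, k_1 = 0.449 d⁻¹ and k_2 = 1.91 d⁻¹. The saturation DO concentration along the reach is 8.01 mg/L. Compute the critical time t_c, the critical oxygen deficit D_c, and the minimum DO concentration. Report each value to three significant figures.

t_c = [1/(k_2−k_1)] ln[(k_2/k_1)(1 − D₀(k_2−k_1)/(k_1 L₀))]
= [1/(1.91−0.449)] ln[(1.91/0.449)(1 − 2.43×1.461/(0.449×17.8))]
= (1/1.461) ln[4.254 × 0.5558] = 0.6845 × ln(2.364) = 0.6845 × 0.8605 = 0.5890 d.
L(t_c) = L₀ e^(−k_1 t_c) = 17.8 × 0.7676 = 13.66 mg/L, and at the critical point k_2 D_c = k_1 L, so D_c = (0.449/1.91) × 13.66 = 3.212 mg/L.
Minimum DO = C_s − D_c = 8.01 − 3.212 = 4.798 mg/L.

t_c ≈ 0.589 d; D_c ≈ 3.21 mg/L; min DO ≈ 4.80 mg/L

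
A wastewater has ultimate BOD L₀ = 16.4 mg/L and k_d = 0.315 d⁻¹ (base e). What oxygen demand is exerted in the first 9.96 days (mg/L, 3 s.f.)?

y_t = L₀(1 − e^(−k_d t)) = 16.4 × (1 − e^(−0.315×9.96))
= 16.4 × (1 − 0.04340) = 16.4 × 0.9566 = 15.69 mg/L.

y ≈ 15.7 mg/L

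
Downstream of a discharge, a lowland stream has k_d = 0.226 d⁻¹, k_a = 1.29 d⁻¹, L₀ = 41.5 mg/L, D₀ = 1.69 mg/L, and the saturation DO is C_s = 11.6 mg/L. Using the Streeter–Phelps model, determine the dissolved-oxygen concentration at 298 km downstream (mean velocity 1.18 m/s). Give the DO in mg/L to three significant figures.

DO ≈ 7.21 mg/L

Travel time t = x/v = 298 km / (1.18 m/s) = 298000 m / 1.18 m/s = 252500 s = 2.923 d.
k_d L₀/(k_a−k_d) = 0.226×41.5/(1.29−0.226) = 9.379/1.064 = 8.815 mg/L.
e^(−k_d t) = e^(−0.226×2.923) = 0.5165; e^(−k_a t) = e^(−1.29×2.923) = 0.02304.
D = 8.815 × (0.5165 − 0.02304) + 1.69 × 0.02304 = 4.350 + 0.03893 = 4.389 mg/L.
DO = C_s − D = 11.6 − 4.389 = 7.211 mg/L.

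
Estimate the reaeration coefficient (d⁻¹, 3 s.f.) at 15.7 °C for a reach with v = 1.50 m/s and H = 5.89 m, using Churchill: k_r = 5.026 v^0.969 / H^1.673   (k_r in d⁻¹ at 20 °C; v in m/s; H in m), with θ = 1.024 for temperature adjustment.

k_r(20) = 5.026 × 1.50^0.969 / 5.89^1.673 = 5.026 × 1.481 / 19.43 = 0.3832 d⁻¹.
k_r(15.7) = 0.3832 × 1.024^(15.7−20) = 0.3832 × 0.9030 = 0.3461 d⁻¹.

k_r ≈ 0.346 d⁻¹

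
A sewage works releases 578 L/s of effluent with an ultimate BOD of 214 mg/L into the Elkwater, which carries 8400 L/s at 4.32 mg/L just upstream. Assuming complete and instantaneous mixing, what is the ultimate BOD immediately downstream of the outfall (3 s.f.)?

17.8 mg/L

Flow-weighted mixing: C = (Q_r C_r + Q_w C_w)/(Q_r + Q_w)
= (8400×4.32 + 578×214)/(8400 + 578) = 160000/8978 = 17.82 mg/L.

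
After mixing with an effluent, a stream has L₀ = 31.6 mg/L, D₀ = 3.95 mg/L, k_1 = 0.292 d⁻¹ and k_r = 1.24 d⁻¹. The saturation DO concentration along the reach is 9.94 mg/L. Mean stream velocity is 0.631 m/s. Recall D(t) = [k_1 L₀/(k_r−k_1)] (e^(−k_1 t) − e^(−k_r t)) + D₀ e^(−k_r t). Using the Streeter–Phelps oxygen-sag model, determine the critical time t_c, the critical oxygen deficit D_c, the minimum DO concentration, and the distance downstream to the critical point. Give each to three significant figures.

t_c = [1/(k_r−k_1)] ln[(k_r/k_1)(1 − D₀(k_r−k_1)/(k_1 L₀))]
= [1/(1.24−0.292)] ln[(1.24/0.292)(1 − 3.95×0.9480/(0.292×31.6))]
= (1/0.9480) ln[4.247 × 0.5942] = 1.055 × ln(2.523) = 1.055 × 0.9255 = 0.9763 d.
L(t_c) = L₀ e^(−k_1 t_c) = 31.6 × 0.7520 = 23.76 mg/L, and at the critical point k_r D_c = k_1 L, so D_c = (0.292/1.24) × 23.76 = 5.596 mg/L.
Minimum DO = C_s − D_c = 9.94 − 5.596 = 4.344 mg/L.
x_c = v t_c = 0.631 m/s × 0.9763 d × 86400 s/d = 53230 m ≈ 53.2 km.

t_c ≈ 0.976 d; D_c ≈ 5.60 mg/L; min DO ≈ 4.34 mg/L; x_c ≈ 53.2 km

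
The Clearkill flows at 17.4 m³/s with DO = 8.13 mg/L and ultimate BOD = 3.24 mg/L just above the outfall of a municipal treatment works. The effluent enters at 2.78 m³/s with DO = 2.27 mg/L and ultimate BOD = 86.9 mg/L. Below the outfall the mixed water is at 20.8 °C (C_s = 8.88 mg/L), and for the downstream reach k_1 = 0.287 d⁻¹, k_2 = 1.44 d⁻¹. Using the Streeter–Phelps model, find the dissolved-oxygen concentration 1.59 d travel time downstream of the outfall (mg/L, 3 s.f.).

DO ≈ 6.77 mg/L

Mixed DO = (17.4×8.13 + 2.78×2.27)/(17.4+2.78) = 147.8/20.18 = 7.323 mg/L.
Mixed L₀ = (17.4×3.24 + 2.78×86.9)/(20.18) = 298.0/20.18 = 14.77 mg/L.
Initial deficit D₀ = C_s − DO₀ = 8.88 − 7.323 = 1.557 mg/L.
D(1.59) = [0.287×14.77/(1.44−0.287)](e^(−0.287×1.59) − e^(−1.44×1.59)) + 1.557 e^(−1.44×1.59)
= 3.675 × (0.6336 − 0.1013) + 1.557 × 0.1013 = 2.114 mg/L.
DO = 8.88 − 2.114 = 6.766 mg/L.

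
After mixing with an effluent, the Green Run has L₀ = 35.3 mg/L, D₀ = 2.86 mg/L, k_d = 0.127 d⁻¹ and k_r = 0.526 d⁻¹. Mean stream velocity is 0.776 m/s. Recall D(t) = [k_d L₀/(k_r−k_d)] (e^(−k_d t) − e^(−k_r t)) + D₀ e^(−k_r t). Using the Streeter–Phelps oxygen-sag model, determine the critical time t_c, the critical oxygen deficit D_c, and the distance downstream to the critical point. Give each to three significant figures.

t_c ≈ 2.83 d; D_c ≈ 5.95 mg/L; x_c ≈ 189 km

t_c = [1/(k_r−k_d)] ln[(k_r/k_d)(1 − D₀(k_r−k_d)/(k_d L₀))]
= [1/(0.526−0.127)] ln[(0.526/0.127)(1 − 2.86×0.3990/(0.127×35.3))]
= (1/0.3990) ln[4.142 × 0.7455] = 2.506 × ln(3.087) = 2.506 × 1.127 = 2.825 d.
D_c = (k_d/k_r) L₀ e^(−k_d t_c) = (0.127/0.526) × 35.3 × e^(−0.127×2.825) = 0.2414 × 35.3 × 0.6985 = 5.953 mg/L.
x_c = v t_c = 0.776 m/s × 2.825 d × 86400 s/d = 189400 m ≈ 189 km.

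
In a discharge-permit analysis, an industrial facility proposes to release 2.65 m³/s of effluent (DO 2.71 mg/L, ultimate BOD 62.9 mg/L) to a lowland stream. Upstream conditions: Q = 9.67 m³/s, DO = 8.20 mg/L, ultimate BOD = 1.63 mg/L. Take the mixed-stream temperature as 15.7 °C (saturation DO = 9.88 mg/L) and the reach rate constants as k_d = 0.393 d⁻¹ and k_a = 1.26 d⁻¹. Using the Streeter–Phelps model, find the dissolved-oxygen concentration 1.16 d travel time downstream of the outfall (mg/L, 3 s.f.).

DO ≈ 6.52 mg/L

Mixed DO = (9.67×8.20 + 2.65×2.71)/(9.67+2.65) = 86.48/12.32 = 7.019 mg/L.
Mixed L₀ = (9.67×1.63 + 2.65×62.9)/(12.32) = 182.4/12.32 = 14.81 mg/L.
Initial deficit D₀ = C_s − DO₀ = 9.88 − 7.019 = 2.861 mg/L.
D(1.16) = [0.393×14.81/(1.26−0.393)](e^(−0.393×1.16) − e^(−1.26×1.16)) + 2.861 e^(−1.26×1.16)
= 6.713 × (0.6339 − 0.2319) + 2.861 × 0.2319 = 3.362 mg/L.
DO = 9.88 − 3.362 = 6.518 mg/L.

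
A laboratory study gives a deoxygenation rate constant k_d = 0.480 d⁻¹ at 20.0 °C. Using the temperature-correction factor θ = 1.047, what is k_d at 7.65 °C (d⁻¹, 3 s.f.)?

k_d(T₂) = k_d(T₁) · θ^(T₂−T₁) = 0.480 × 1.047^(7.65−20.0)
= 0.480 × 1.047^-12.3 = 0.480 × 0.5671 = 0.2722 d⁻¹.

k_d ≈ 0.272 d⁻¹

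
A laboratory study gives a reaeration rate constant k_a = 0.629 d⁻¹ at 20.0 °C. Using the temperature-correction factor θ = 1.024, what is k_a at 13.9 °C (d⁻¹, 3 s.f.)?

k_a ≈ 0.544 d⁻¹

k_a(T₂) = k_a(T₁) · θ^(T₂−T₁) = 0.629 × 1.024^(13.9−20.0)
= 0.629 × 1.024^-6.10 = 0.629 × 0.8653 = 0.5443 d⁻¹.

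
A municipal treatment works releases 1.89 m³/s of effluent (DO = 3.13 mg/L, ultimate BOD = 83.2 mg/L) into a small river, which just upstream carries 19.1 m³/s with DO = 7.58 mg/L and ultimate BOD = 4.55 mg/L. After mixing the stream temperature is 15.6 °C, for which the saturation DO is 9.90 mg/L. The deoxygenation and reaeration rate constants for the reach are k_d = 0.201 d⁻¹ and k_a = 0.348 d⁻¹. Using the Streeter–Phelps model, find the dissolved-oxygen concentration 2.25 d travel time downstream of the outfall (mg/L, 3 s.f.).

DO ≈ 5.81 mg/L

Mixed DO = (19.1×7.58 + 1.89×3.13)/(19.1+1.89) = 150.7/20.99 = 7.179 mg/L.
Mixed L₀ = (19.1×4.55 + 1.89×83.2)/(20.99) = 244.2/20.99 = 11.63 mg/L.
Initial deficit D₀ = C_s − DO₀ = 9.90 − 7.179 = 2.721 mg/L.
D(2.25) = [0.201×11.63/(0.348−0.201)](e^(−0.201×2.25) − e^(−0.348×2.25)) + 2.721 e^(−0.348×2.25)
= 15.90 × (0.6362 − 0.4570) + 2.721 × 0.4570 = 4.093 mg/L.
DO = 9.90 − 4.093 = 5.807 mg/L.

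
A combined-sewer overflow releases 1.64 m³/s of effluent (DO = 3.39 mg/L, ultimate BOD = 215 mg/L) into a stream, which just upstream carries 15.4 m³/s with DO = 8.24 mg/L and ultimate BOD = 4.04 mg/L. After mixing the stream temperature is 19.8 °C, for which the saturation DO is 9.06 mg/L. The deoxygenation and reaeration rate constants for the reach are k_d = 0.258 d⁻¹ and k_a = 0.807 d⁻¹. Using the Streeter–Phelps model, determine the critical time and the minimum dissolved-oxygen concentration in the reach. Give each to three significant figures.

t_c ≈ 1.86 d; minimum DO ≈ 4.24 mg/L

Mixed DO = (15.4×8.24 + 1.64×3.39)/(15.4+1.64) = 132.5/17.04 = 7.773 mg/L.
Mixed L₀ = (15.4×4.04 + 1.64×215)/(17.04) = 414.8/17.04 = 24.34 mg/L.
Initial deficit D₀ = C_s − DO₀ = 9.06 − 7.773 = 1.287 mg/L.
t_c = (1/0.5490) ln[(0.807/0.258)(1 − 1.287×0.5490/(0.258×24.34))] = 1.821 × ln(2.776) = 1.860 d.
D_c = (0.258/0.807) × 24.34 × e^(−0.258×1.860) = 0.3197 × 24.34 × 0.6189 = 4.817 mg/L.
Minimum DO = 9.06 − 4.817 = 4.243 mg/L.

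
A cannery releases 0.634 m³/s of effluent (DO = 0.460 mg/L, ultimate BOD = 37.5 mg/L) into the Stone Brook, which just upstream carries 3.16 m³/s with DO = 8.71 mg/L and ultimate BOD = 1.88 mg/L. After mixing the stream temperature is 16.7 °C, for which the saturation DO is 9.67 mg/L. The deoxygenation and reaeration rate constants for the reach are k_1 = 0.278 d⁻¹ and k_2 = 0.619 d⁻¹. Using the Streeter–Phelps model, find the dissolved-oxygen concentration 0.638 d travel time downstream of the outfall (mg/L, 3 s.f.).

DO ≈ 7.05 mg/L

Mixed DO = (3.16×8.71 + 0.634×0.460)/(3.16+0.634) = 27.82/3.794 = 7.331 mg/L.
Mixed L₀ = (3.16×1.88 + 0.634×37.5)/(3.794) = 29.72/3.794 = 7.832 mg/L.
Initial deficit D₀ = C_s − DO₀ = 9.67 − 7.331 = 2.339 mg/L.
D(0.638) = [0.278×7.832/(0.619−0.278)](e^(−0.278×0.638) − e^(−0.619×0.638)) + 2.339 e^(−0.619×0.638)
= 6.385 × (0.8375 − 0.6737) + 2.339 × 0.6737 = 2.621 mg/L.
DO = 9.67 − 2.621 = 7.049 mg/L.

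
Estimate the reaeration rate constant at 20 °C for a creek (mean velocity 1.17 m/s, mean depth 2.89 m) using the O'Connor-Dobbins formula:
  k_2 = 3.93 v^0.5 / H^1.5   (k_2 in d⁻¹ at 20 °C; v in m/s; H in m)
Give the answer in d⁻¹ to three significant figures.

k_2 ≈ 0.865 d⁻¹

k_2 = 3.93 × 1.17^0.5 / 2.89^1.5 = 3.93 × 1.082 / 4.913 = 0.8652 d⁻¹.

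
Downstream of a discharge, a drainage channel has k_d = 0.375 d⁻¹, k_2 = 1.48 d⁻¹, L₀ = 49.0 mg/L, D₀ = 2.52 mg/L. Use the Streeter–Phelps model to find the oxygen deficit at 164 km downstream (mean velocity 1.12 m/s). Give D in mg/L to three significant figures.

Travel time t = x/v = 164 km / (1.12 m/s) = 164000 m / 1.12 m/s = 146400 s = 1.695 d.
k_d L₀/(k_2−k_d) = 0.375×49.0/(1.48−0.375) = 18.38/1.105 = 16.63 mg/L.
e^(−k_d t) = e^(−0.375×1.695) = 0.5296; e^(−k_2 t) = e^(−1.48×1.695) = 0.08141.
D = 16.63 × (0.5296 − 0.08141) + 2.52 × 0.08141 = 7.454 + 0.2052 = 7.659 mg/L.

D ≈ 7.66 mg/L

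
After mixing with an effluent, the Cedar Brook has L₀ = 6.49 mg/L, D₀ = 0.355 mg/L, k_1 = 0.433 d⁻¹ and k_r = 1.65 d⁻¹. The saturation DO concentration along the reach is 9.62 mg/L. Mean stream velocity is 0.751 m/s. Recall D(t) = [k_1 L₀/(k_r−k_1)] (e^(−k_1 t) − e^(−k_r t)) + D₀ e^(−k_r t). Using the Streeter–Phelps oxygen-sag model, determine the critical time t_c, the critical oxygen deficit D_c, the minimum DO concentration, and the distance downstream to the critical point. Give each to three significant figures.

t_c = [1/(k_r−k_1)] ln[(k_r/k_1)(1 − D₀(k_r−k_1)/(k_1 L₀))]
= [1/(1.65−0.433)] ln[(1.65/0.433)(1 − 0.355×1.217/(0.433×6.49))]
= (1/1.217) ln[3.811 × 0.8463] = 0.8217 × ln(3.225) = 0.8217 × 1.171 = 0.9621 d.
L(t_c) = L₀ e^(−k_1 t_c) = 6.49 × 0.6593 = 4.279 mg/L, and at the critical point k_r D_c = k_1 L, so D_c = (0.433/1.65) × 4.279 = 1.123 mg/L.
Minimum DO = C_s − D_c = 9.62 − 1.123 = 8.497 mg/L.
x_c = v t_c = 0.751 m/s × 0.9621 d × 86400 s/d = 62430 m ≈ 62.4 km.

t_c ≈ 0.962 d; D_c ≈ 1.12 mg/L; min DO ≈ 8.50 mg/L; x_c ≈ 62.4 km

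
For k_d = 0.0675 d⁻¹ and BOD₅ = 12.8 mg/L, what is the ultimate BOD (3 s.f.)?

BOD₅ = L₀(1 − e^(−5k_d)) ⇒ L₀ = BOD₅ / (1 − e^(−5×0.0675))
= 12.8 / (1 − 0.7136) = 12.8 / 0.2864 = 44.69 mg/L.

L₀ ≈ 44.7 mg/L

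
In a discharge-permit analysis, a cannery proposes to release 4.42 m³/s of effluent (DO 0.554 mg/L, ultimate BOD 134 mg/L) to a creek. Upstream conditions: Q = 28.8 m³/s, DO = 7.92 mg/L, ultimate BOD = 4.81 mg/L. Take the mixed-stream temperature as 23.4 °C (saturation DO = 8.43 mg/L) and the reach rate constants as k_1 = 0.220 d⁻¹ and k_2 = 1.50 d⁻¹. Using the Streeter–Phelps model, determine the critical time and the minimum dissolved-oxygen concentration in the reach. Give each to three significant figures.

t_c ≈ 1.11 d; minimum DO ≈ 5.90 mg/L

Mixed DO = (28.8×7.92 + 4.42×0.554)/(28.8+4.42) = 230.5/33.22 = 6.940 mg/L.
Mixed L₀ = (28.8×4.81 + 4.42×134)/(33.22) = 730.8/33.22 = 22.00 mg/L.
Initial deficit D₀ = C_s − DO₀ = 8.43 − 6.940 = 1.490 mg/L.
t_c = (1/1.280) ln[(1.50/0.220)(1 − 1.490×1.280/(0.220×22.00))] = 0.7812 × ln(4.131) = 1.108 d.
D_c = (0.220/1.50) × 22.00 × e^(−0.220×1.108) = 0.1467 × 22.00 × 0.7836 = 2.528 mg/L.
Minimum DO = 8.43 − 2.528 = 5.902 mg/L.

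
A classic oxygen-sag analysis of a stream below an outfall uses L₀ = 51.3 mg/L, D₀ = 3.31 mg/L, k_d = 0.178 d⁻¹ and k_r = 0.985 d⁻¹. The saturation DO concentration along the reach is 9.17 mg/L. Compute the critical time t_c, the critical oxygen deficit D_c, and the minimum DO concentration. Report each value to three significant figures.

t_c ≈ 1.69 d; D_c ≈ 6.86 mg/L; min DO ≈ 2.31 mg/L

With k_r/k_d = 5.534 and 1 − D₀(k_r−k_d)/(k_d L₀) = 0.7075,
t_c = ln(5.534 × 0.7075) / (0.985 − 0.178) = ln(3.915) / 0.8070 = 1.365/0.8070 = 1.691 d.
L(t_c) = L₀ e^(−k_d t_c) = 51.3 × 0.7401 = 37.96 mg/L, and at the critical point k_r D_c = k_d L, so D_c = (0.178/0.985) × 37.96 = 6.861 mg/L.
Minimum DO = C_s − D_c = 9.17 − 6.861 = 2.309 mg/L.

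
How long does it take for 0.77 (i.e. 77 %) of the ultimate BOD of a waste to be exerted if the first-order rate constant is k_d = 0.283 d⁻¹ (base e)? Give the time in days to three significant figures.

t ≈ 5.19 d

y/L₀ = 1 − e^(−k_d t) = 0.77 ⇒ e^(−k_d t) = 0.230
t = −ln(0.230) / 0.283 = 1.470 / 0.283 = 5.193 d.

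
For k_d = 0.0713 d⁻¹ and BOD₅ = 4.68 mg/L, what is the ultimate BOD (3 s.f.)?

L₀ ≈ 15.6 mg/L

BOD₅ = L₀(1 − e^(−5k_d)) ⇒ L₀ = BOD₅ / (1 − e^(−5×0.0713))
= 4.68 / (1 − 0.7001) = 4.68 / 0.2999 = 15.61 mg/L.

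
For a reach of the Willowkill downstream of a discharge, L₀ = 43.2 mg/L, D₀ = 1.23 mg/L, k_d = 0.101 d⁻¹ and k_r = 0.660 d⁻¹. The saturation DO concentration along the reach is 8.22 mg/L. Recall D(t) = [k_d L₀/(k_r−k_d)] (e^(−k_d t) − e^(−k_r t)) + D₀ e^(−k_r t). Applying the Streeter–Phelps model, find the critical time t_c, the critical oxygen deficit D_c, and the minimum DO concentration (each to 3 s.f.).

t_c ≈ 3.05 d; D_c ≈ 4.86 mg/L; min DO ≈ 3.36 mg/L

At the critical point dD/dt = 0, so k_d L₀ e^(−k_d t) = k_r D. Substituting D(t) from the Streeter–Phelps equation and solving for t gives
t_c = ln[(k_r/k_d)(1 − D₀(k_r−k_d)/(k_d L₀))] / (k_r−k_d).
Here k_r−k_d = 0.5590 d⁻¹ and 1 − D₀(k_r−k_d)/(k_d L₀) = 1 − 1.23×0.5590/(0.101×43.2) = 0.8424, so
t_c = ln(6.535 × 0.8424) / 0.5590 = 1.706 / 0.5590 = 3.051 d.
L(t_c) = L₀ e^(−k_d t_c) = 43.2 × 0.7348 = 31.74 mg/L, and at the critical point k_r D_c = k_d L, so D_c = (0.101/0.660) × 31.74 = 4.858 mg/L.
Minimum DO = C_s − D_c = 8.22 − 4.858 = 3.362 mg/L.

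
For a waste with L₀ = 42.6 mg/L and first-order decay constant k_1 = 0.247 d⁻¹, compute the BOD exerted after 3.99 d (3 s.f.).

y_t = L₀(1 − e^(−k_1 t)) = 42.6 × (1 − e^(−0.247×3.99))
= 42.6 × (1 − 0.3732) = 42.6 × 0.6268 = 26.70 mg/L.

y ≈ 26.7 mg/L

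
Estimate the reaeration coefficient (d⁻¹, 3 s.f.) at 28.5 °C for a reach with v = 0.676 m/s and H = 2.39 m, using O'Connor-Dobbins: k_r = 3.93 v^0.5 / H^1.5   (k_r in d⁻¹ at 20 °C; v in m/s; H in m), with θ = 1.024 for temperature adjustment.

k_r ≈ 1.07 d⁻¹

k_r(20) = 3.93 × 0.676^0.5 / 2.39^1.5 = 3.93 × 0.8222 / 3.695 = 0.8745 d⁻¹.
k_r(28.5) = 0.8745 × 1.024^(28.5−20) = 0.8745 × 1.223 = 1.070 d⁻¹.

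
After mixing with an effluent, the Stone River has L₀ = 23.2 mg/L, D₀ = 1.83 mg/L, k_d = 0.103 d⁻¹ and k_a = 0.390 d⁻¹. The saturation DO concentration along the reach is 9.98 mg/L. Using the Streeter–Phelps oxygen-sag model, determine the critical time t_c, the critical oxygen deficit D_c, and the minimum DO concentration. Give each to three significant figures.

t_c ≈ 3.77 d; D_c ≈ 4.15 mg/L; min DO ≈ 5.83 mg/L

With k_a/k_d = 3.786 and 1 − D₀(k_a−k_d)/(k_d L₀) = 0.7802,
t_c = ln(3.786 × 0.7802) / (0.390 − 0.103) = ln(2.954) / 0.2870 = 1.083/0.2870 = 3.774 d.
L(t_c) = L₀ e^(−k_d t_c) = 23.2 × 0.6779 = 15.73 mg/L, and at the critical point k_a D_c = k_d L, so D_c = (0.103/0.390) × 15.73 = 4.154 mg/L.
Minimum DO = C_s − D_c = 9.98 − 4.154 = 5.826 mg/L.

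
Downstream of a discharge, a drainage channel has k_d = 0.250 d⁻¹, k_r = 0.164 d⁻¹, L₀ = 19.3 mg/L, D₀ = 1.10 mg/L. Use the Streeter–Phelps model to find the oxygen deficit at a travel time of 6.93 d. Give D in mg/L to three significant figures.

k_d L₀/(k_r−k_d) = 0.250×19.3/(0.164−0.250) = 4.825/-0.08600 = -56.10 mg/L.
e^(−k_d t) = e^(−0.250×6.930) = 0.1768; e^(−k_r t) = e^(−0.164×6.930) = 0.3209.
D = -56.10 × (0.1768 − 0.3209) + 1.10 × 0.3209 = 8.084 + 0.3530 = 8.437 mg/L.

D ≈ 8.44 mg/L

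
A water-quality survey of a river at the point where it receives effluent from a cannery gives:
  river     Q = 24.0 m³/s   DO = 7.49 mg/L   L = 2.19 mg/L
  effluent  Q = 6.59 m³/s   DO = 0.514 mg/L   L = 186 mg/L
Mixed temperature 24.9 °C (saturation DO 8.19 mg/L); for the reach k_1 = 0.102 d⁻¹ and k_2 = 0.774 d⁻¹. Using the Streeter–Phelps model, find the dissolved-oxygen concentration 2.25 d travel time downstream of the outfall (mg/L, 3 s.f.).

Mixed DO = (24.0×7.49 + 6.59×0.514)/(24.0+6.59) = 183.1/30.59 = 5.987 mg/L.
Mixed L₀ = (24.0×2.19 + 6.59×186)/(30.59) = 1278/30.59 = 41.79 mg/L.
Initial deficit D₀ = C_s − DO₀ = 8.19 − 5.987 = 2.203 mg/L.
D(2.25) = [0.102×41.79/(0.774−0.102)](e^(−0.102×2.25) − e^(−0.774×2.25)) + 2.203 e^(−0.774×2.25)
= 6.343 × (0.7949 − 0.1753) + 2.203 × 0.1753 = 4.317 mg/L.
DO = 8.19 − 4.317 = 3.873 mg/L.

DO ≈ 3.87 mg/L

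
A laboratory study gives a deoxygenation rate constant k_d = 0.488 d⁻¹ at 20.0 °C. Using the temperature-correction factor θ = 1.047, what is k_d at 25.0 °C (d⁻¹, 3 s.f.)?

k_d(T₂) = k_d(T₁) · θ^(T₂−T₁) = 0.488 × 1.047^(25.0−20.0)
= 0.488 × 1.047^5.00 = 0.488 × 1.258 = 0.6140 d⁻¹.

k_d ≈ 0.614 d⁻¹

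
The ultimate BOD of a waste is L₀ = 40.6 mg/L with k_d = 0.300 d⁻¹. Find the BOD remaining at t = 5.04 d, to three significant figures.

L ≈ 8.95 mg/L

L_t = L₀ e^(−k_d t) = 40.6 × e^(−0.300×5.04) = 40.6 × 0.2205 = 8.951 mg/L.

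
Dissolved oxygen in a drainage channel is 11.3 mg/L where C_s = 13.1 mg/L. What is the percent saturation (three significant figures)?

86.3 % saturation

% saturation = C/C_s × 100 = 11.3/13.1 × 100 = 86.3 %.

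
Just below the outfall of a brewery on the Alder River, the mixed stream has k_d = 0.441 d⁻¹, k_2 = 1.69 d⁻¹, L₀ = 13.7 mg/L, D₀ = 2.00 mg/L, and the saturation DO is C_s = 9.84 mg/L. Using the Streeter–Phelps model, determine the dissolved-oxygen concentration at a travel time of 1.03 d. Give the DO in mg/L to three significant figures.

DO ≈ 7.27 mg/L

k_d L₀/(k_2−k_d) = 0.441×13.7/(1.69−0.441) = 6.042/1.249 = 4.837 mg/L.
e^(−k_d t) = e^(−0.441×1.030) = 0.6349; e^(−k_2 t) = e^(−1.69×1.030) = 0.1754.
D = 4.837 × (0.6349 − 0.1754) + 2.00 × 0.1754 = 2.223 + 0.3508 = 2.574 mg/L.
DO = C_s − D = 9.84 − 2.574 = 7.266 mg/L.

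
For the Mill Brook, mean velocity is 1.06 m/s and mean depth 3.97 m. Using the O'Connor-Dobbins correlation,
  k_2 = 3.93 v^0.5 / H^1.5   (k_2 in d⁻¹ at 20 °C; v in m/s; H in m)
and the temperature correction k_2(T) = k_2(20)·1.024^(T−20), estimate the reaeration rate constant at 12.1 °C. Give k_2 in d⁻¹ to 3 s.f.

k_2(20) = 3.93 × 1.06^0.5 / 3.97^1.5 = 3.93 × 1.030 / 7.910 = 0.5115 d⁻¹.
k_2(12.1) = 0.5115 × 1.024^(12.1−20) = 0.5115 × 0.8291 = 0.4241 d⁻¹.

k_2 ≈ 0.424 d⁻¹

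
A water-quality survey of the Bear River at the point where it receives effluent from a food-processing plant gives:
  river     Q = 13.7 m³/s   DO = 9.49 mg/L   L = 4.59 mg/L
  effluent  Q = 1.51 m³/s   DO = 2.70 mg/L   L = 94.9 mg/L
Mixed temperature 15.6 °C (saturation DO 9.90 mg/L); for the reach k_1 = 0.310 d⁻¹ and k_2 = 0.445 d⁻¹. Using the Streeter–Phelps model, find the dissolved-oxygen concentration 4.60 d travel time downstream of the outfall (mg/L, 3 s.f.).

DO ≈ 6.30 mg/L

Mixed DO = (13.7×9.49 + 1.51×2.70)/(13.7+1.51) = 134.1/15.21 = 8.816 mg/L.
Mixed L₀ = (13.7×4.59 + 1.51×94.9)/(15.21) = 206.2/15.21 = 13.56 mg/L.
Initial deficit D₀ = C_s − DO₀ = 9.90 − 8.816 = 1.084 mg/L.
D(4.60) = [0.310×13.56/(0.445−0.310)](e^(−0.310×4.60) − e^(−0.445×4.60)) + 1.084 e^(−0.445×4.60)
= 31.13 × (0.2403 − 0.1291) + 1.084 × 0.1291 = 3.600 mg/L.
DO = 9.90 − 3.600 = 6.300 mg/L.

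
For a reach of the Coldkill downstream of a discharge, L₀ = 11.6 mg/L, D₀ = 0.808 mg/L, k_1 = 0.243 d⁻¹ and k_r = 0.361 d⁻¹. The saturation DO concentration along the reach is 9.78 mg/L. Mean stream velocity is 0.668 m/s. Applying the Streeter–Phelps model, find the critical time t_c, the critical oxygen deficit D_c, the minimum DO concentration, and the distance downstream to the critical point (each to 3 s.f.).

t_c ≈ 3.06 d; D_c ≈ 3.71 mg/L; min DO ≈ 6.07 mg/L; x_c ≈ 177 km

With k_r/k_1 = 1.486 and 1 − D₀(k_r−k_1)/(k_1 L₀) = 0.9662,
t_c = ln(1.486 × 0.9662) / (0.361 − 0.243) = ln(1.435) / 0.1180 = 0.3614/0.1180 = 3.063 d.
D_c = (k_1/k_r) L₀ e^(−k_1 t_c) = (0.243/0.361) × 11.6 × e^(−0.243×3.063) = 0.6731 × 11.6 × 0.4751 = 3.710 mg/L.
Minimum DO = C_s − D_c = 9.78 − 3.710 = 6.070 mg/L.
x_c = v t_c = 0.668 m/s × 3.063 d × 86400 s/d = 176800 m ≈ 177 km.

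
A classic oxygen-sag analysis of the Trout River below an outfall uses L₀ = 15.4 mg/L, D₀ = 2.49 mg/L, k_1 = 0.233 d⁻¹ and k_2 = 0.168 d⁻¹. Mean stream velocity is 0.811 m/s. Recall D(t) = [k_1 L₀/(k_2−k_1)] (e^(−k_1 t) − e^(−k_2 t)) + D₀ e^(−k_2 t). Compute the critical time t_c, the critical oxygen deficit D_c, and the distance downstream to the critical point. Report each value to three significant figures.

t_c ≈ 4.35 d; D_c ≈ 7.75 mg/L; x_c ≈ 305 km

t_c = [1/(k_2−k_1)] ln[(k_2/k_1)(1 − D₀(k_2−k_1)/(k_1 L₀))]
= [1/(0.168−0.233)] ln[(0.168/0.233)(1 − 2.49×-0.06500/(0.233×15.4))]
= (1/-0.06500) ln[0.7210 × 1.045] = -15.38 × ln(0.7536) = -15.38 × -0.2830 = 4.353 d.
D_c = (k_1/k_2) L₀ e^(−k_1 t_c) = (0.233/0.168) × 15.4 × e^(−0.233×4.353) = 1.387 × 15.4 × 0.3627 = 7.746 mg/L.
x_c = v t_c = 0.811 m/s × 4.353 d × 86400 s/d = 305000 m ≈ 305 km.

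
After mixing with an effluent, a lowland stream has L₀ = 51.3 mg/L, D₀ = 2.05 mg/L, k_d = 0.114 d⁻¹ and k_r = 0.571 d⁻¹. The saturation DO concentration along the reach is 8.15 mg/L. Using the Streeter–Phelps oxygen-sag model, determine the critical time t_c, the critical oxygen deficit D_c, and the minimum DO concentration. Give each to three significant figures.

t_c ≈ 3.14 d; D_c ≈ 7.16 mg/L; min DO ≈ 0.993 mg/L

With k_r/k_d = 5.009 and 1 − D₀(k_r−k_d)/(k_d L₀) = 0.8398,
t_c = ln(5.009 × 0.8398) / (0.571 − 0.114) = ln(4.206) / 0.4570 = 1.437/0.4570 = 3.144 d.
D_c = (k_d/k_r) L₀ e^(−k_d t_c) = (0.114/0.571) × 51.3 × e^(−0.114×3.144) = 0.1996 × 51.3 × 0.6988 = 7.157 mg/L.
Minimum DO = C_s − D_c = 8.15 − 7.157 = 0.9927 mg/L.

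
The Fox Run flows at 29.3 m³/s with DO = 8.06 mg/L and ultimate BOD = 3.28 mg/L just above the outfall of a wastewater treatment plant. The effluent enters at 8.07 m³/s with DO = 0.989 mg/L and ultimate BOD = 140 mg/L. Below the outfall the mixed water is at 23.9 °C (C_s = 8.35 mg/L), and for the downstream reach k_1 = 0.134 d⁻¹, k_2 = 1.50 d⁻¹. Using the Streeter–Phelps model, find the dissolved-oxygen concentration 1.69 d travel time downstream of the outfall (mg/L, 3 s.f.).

DO ≈ 5.90 mg/L

Mixed DO = (29.3×8.06 + 8.07×0.989)/(29.3+8.07) = 244.1/37.37 = 6.533 mg/L.
Mixed L₀ = (29.3×3.28 + 8.07×140)/(37.37) = 1226/37.37 = 32.80 mg/L.
Initial deficit D₀ = C_s − DO₀ = 8.35 − 6.533 = 1.817 mg/L.
D(1.69) = [0.134×32.80/(1.50−0.134)](e^(−0.134×1.69) − e^(−1.50×1.69)) + 1.817 e^(−1.50×1.69)
= 3.218 × (0.7974 − 0.07926) + 1.817 × 0.07926 = 2.455 mg/L.
DO = 8.35 − 2.455 = 5.895 mg/L.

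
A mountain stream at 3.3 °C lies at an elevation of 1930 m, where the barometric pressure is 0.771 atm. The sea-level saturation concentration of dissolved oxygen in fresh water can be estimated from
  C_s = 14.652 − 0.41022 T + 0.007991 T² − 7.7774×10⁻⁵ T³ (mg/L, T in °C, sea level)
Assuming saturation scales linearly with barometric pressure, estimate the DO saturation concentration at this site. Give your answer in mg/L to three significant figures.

C_s ≈ 10.3 mg/L

At sea level: C_s = 14.652 − 0.41022×3.3 + 0.007991×3.3² − 7.7774×10⁻⁵×3.3³ = 13.38 mg/L.
Pressure correction: C_s' = 13.38 × 0.771 = 10.32 mg/L.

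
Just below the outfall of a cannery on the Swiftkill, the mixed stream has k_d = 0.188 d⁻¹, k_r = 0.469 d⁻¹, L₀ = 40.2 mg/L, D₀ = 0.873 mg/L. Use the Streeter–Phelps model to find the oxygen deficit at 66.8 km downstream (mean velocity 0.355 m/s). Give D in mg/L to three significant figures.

Travel time t = x/v = 66.8 km / (0.355 m/s) = 66800 m / 0.355 m/s = 188200 s = 2.178 d.
k_d L₀/(k_r−k_d) = 0.188×40.2/(0.469−0.188) = 7.558/0.2810 = 26.90 mg/L.
e^(−k_d t) = e^(−0.188×2.178) = 0.6640; e^(−k_r t) = e^(−0.469×2.178) = 0.3601.
D = 26.90 × (0.6640 − 0.3601) + 0.873 × 0.3601 = 8.175 + 0.3144 = 8.489 mg/L.

D ≈ 8.49 mg/L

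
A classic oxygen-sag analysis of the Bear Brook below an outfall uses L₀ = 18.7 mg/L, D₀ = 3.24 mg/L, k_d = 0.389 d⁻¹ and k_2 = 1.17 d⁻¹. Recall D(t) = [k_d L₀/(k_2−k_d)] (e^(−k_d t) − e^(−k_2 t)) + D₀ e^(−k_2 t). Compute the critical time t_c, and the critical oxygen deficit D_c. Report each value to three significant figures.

t_c ≈ 0.863 d; D_c ≈ 4.45 mg/L

t_c = [1/(k_2−k_d)] ln[(k_2/k_d)(1 − D₀(k_2−k_d)/(k_d L₀))]
= [1/(1.17−0.389)] ln[(1.17/0.389)(1 − 3.24×0.7810/(0.389×18.7))]
= (1/0.7810) ln[3.008 × 0.6521] = 1.280 × ln(1.961) = 1.280 × 0.6737 = 0.8626 d.
L(t_c) = L₀ e^(−k_d t_c) = 18.7 × 0.7149 = 13.37 mg/L, and at the critical point k_2 D_c = k_d L, so D_c = (0.389/1.17) × 13.37 = 4.445 mg/L.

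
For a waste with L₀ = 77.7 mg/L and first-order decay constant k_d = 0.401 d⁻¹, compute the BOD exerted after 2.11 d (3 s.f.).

y ≈ 44.4 mg/L

y_t = L₀(1 − e^(−k_d t)) = 77.7 × (1 − e^(−0.401×2.11))
= 77.7 × (1 − 0.4291) = 77.7 × 0.5709 = 44.36 mg/L.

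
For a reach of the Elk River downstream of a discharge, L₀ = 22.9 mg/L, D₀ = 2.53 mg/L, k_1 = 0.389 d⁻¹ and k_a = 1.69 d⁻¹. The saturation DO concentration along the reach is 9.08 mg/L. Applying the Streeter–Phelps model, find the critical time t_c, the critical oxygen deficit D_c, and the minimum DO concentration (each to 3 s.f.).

With k_a/k_1 = 4.344 and 1 − D₀(k_a−k_1)/(k_1 L₀) = 0.6305,
t_c = ln(4.344 × 0.6305) / (1.69 − 0.389) = ln(2.739) / 1.301 = 1.008/1.301 = 0.7745 d.
D_c = (k_1/k_a) L₀ e^(−k_1 t_c) = (0.389/1.69) × 22.9 × e^(−0.389×0.7745) = 0.2302 × 22.9 × 0.7399 = 3.900 mg/L.
Minimum DO = C_s − D_c = 9.08 − 3.900 = 5.180 mg/L.

t_c ≈ 0.775 d; D_c ≈ 3.90 mg/L; min DO ≈ 5.18 mg/L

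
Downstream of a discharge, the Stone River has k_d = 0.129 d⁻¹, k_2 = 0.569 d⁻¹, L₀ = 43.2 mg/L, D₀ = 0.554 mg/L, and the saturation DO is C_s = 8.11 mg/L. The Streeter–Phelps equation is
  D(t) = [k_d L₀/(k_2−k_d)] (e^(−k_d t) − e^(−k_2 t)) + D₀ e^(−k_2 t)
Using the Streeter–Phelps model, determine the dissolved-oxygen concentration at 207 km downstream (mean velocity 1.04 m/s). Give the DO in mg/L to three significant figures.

DO ≈ 1.97 mg/L

Travel time t = x/v = 207 km / (1.04 m/s) = 207000 m / 1.04 m/s = 199000 s = 2.304 d.
k_d L₀/(k_2−k_d) = 0.129×43.2/(0.569−0.129) = 5.573/0.4400 = 12.67 mg/L.
e^(−k_d t) = e^(−0.129×2.304) = 0.7429; e^(−k_2 t) = e^(−0.569×2.304) = 0.2696.
D = 12.67 × (0.7429 − 0.2696) + 0.554 × 0.2696 = 5.995 + 0.1494 = 6.144 mg/L.
DO = C_s − D = 8.11 − 6.144 = 1.966 mg/L.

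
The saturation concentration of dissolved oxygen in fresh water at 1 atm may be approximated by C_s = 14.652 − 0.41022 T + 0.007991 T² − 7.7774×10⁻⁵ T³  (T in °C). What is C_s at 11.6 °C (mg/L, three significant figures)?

C_s ≈ 10.8 mg/L

C_s = 14.652 − 0.41022×11.6 + 0.007991×11.6² − 7.7774×10⁻⁵×11.6³ = 10.85 mg/L.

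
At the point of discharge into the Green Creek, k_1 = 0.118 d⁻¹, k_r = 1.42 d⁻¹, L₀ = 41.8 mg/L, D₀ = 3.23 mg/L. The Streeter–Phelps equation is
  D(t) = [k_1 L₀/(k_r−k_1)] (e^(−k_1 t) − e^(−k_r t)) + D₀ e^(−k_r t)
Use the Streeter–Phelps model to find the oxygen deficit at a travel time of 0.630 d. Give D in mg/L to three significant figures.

D ≈ 3.29 mg/L

k_1 L₀/(k_r−k_1) = 0.118×41.8/(1.42−0.118) = 4.932/1.302 = 3.788 mg/L.
e^(−k_1 t) = e^(−0.118×0.6300) = 0.9284; e^(−k_r t) = e^(−1.42×0.6300) = 0.4088.
D = 3.788 × (0.9284 − 0.4088) + 3.23 × 0.4088 = 1.968 + 1.320 = 3.289 mg/L.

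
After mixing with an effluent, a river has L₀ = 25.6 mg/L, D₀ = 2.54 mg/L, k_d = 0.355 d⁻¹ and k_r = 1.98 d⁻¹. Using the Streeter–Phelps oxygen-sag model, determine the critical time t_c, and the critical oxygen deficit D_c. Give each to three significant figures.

At the critical point dD/dt = 0, so k_d L₀ e^(−k_d t) = k_r D. Substituting D(t) from the Streeter–Phelps equation and solving for t gives
t_c = ln[(k_r/k_d)(1 − D₀(k_r−k_d)/(k_d L₀))] / (k_r−k_d).
Here k_r−k_d = 1.625 d⁻¹ and 1 − D₀(k_r−k_d)/(k_d L₀) = 1 − 2.54×1.625/(0.355×25.6) = 0.5458, so
t_c = ln(5.577 × 0.5458) / 1.625 = 1.113 / 1.625 = 0.6851 d.
D_c = (k_d/k_r) L₀ e^(−k_d t_c) = (0.355/1.98) × 25.6 × e^(−0.355×0.6851) = 0.1793 × 25.6 × 0.7841 = 3.599 mg/L.

t_c ≈ 0.685 d; D_c ≈ 3.60 mg/L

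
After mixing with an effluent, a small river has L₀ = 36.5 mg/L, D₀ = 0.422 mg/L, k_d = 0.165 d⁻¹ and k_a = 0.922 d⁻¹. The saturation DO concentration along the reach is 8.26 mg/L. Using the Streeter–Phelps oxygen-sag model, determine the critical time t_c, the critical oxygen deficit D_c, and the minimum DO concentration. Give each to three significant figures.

With k_a/k_d = 5.588 and 1 − D₀(k_a−k_d)/(k_d L₀) = 0.9470,
t_c = ln(5.588 × 0.9470) / (0.922 − 0.165) = ln(5.291) / 0.7570 = 1.666/0.7570 = 2.201 d.
L(t_c) = L₀ e^(−k_d t_c) = 36.5 × 0.6955 = 25.39 mg/L, and at the critical point k_a D_c = k_d L, so D_c = (0.165/0.922) × 25.39 = 4.543 mg/L.
Minimum DO = C_s − D_c = 8.26 − 4.543 = 3.717 mg/L.

t_c ≈ 2.20 d; D_c ≈ 4.54 mg/L; min DO ≈ 3.72 mg/L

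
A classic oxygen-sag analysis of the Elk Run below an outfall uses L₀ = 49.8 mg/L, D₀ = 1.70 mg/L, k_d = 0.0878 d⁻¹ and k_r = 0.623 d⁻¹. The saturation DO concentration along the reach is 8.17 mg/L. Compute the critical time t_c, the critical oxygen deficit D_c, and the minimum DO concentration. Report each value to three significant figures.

t_c ≈ 3.23 d; D_c ≈ 5.29 mg/L; min DO ≈ 2.88 mg/L

t_c = [1/(k_r−k_d)] ln[(k_r/k_d)(1 − D₀(k_r−k_d)/(k_d L₀))]
= [1/(0.623−0.0878)] ln[(0.623/0.0878)(1 − 1.70×0.5352/(0.0878×49.8))]
= (1/0.5352) ln[7.096 × 0.7919] = 1.868 × ln(5.619) = 1.868 × 1.726 = 3.225 d.
L(t_c) = L₀ e^(−k_d t_c) = 49.8 × 0.7534 = 37.52 mg/L, and at the critical point k_r D_c = k_d L, so D_c = (0.0878/0.623) × 37.52 = 5.288 mg/L.
Minimum DO = C_s − D_c = 8.17 − 5.288 = 2.882 mg/L.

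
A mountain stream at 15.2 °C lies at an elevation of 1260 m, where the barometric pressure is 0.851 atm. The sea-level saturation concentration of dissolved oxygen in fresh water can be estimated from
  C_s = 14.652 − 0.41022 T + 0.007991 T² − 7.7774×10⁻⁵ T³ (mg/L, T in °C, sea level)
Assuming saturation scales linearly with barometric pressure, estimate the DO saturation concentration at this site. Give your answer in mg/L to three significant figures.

C_s ≈ 8.50 mg/L

At sea level: C_s = 14.652 − 0.41022×15.2 + 0.007991×15.2² − 7.7774×10⁻⁵×15.2³ = 9.990 mg/L.
Pressure correction: C_s' = 9.990 × 0.851 = 8.501 mg/L.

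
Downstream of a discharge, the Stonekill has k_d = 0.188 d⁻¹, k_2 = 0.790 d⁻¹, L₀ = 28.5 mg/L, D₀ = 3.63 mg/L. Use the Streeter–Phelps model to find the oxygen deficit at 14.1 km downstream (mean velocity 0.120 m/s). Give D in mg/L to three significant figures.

Travel time t = x/v = 14.1 km / (0.120 m/s) = 14100 m / 0.120 m/s = 117500 s = 1.360 d.
k_d L₀/(k_2−k_d) = 0.188×28.5/(0.790−0.188) = 5.358/0.6020 = 8.900 mg/L.
e^(−k_d t) = e^(−0.188×1.360) = 0.7744; e^(−k_2 t) = e^(−0.790×1.360) = 0.3415.
D = 8.900 × (0.7744 − 0.3415) + 3.63 × 0.3415 = 3.853 + 1.240 = 5.092 mg/L.

D ≈ 5.09 mg/L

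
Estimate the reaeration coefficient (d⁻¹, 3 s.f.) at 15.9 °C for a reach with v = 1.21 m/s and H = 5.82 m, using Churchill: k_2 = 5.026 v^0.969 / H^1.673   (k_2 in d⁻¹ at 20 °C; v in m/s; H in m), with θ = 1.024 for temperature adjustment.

k_2 ≈ 0.288 d⁻¹

k_2(20) = 5.026 × 1.21^0.969 / 5.82^1.673 = 5.026 × 1.203 / 19.04 = 0.3175 d⁻¹.
k_2(15.9) = 0.3175 × 1.024^(15.9−20) = 0.3175 × 0.9073 = 0.2881 d⁻¹.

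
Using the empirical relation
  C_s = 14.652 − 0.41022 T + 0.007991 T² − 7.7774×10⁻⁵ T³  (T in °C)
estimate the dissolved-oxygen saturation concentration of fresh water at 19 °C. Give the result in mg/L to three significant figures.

C_s ≈ 9.21 mg/L

C_s = 14.652 − 0.41022×19 + 0.007991×19² − 7.7774×10⁻⁵×19³ = 9.209 mg/L.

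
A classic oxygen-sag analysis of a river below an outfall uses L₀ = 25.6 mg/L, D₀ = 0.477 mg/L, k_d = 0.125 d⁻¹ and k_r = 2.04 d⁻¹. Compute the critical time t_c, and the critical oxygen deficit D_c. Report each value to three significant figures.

t_c = [1/(k_r−k_d)] ln[(k_r/k_d)(1 − D₀(k_r−k_d)/(k_d L₀))]
= [1/(2.04−0.125)] ln[(2.04/0.125)(1 − 0.477×1.915/(0.125×25.6))]
= (1/1.915) ln[16.32 × 0.7145] = 0.5222 × ln(11.66) = 0.5222 × 2.456 = 1.283 d.
L(t_c) = L₀ e^(−k_d t_c) = 25.6 × 0.8519 = 21.81 mg/L, and at the critical point k_r D_c = k_d L, so D_c = (0.125/2.04) × 21.81 = 1.336 mg/L.

t_c ≈ 1.28 d; D_c ≈ 1.34 mg/L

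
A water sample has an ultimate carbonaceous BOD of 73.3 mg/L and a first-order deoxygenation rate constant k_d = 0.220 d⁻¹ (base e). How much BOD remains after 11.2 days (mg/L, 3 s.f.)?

L ≈ 6.24 mg/L

L_t = L₀ e^(−k_d t) = 73.3 × e^(−0.220×11.2) = 73.3 × 0.08509 = 6.237 mg/L.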